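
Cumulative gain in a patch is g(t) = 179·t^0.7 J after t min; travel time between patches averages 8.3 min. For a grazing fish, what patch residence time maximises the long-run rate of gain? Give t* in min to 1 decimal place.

19.4 min

Maximise g(t)/(T+t): set derivative to zero → g'(t)(T+t) = g(t).
g'(t) = 0.7·179·t^-0.3. Setting 0.7·179·t^-0.3 = 179·t^0.7/(8.3+t) gives 0.7(8.3+t) = t, so 0.30·t = 0.7×8.3.
t* = 0.7×8.3/0.30 = 19.37 min.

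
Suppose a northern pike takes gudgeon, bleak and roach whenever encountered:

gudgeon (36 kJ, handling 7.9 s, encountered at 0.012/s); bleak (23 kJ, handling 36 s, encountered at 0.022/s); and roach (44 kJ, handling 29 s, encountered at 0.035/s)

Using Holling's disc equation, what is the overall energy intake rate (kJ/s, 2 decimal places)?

0.85 kJ/s

R = (0.012×36 + 0.022×23 + 0.035×44) / (1 + 0.012×7.9 + 0.022×36 + 0.035×29) = 2.478/2.902 = 0.854 kJ/s.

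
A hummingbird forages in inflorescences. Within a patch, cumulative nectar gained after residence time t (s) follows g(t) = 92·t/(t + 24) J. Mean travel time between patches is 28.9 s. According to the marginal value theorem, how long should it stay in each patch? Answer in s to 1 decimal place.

26.3 s

Optimal t* satisfies g'(t*) = g(t*)/(T + t*).
g'(t) = 92·24/(t + 24)². Setting 92·24/(t+24)² = 92t/[(t+24)(28.9+t)] gives 24(28.9+t) = t(t+24), so t² = 24×28.9 = 693.6.
t* = √693.6 = 26.34 s.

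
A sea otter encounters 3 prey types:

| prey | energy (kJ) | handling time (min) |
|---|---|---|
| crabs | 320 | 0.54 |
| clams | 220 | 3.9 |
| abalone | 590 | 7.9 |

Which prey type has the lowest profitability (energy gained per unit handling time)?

clams

In descending order of E/h:
crabs: 320/0.54 = 593 kJ/min
abalone: 590/7.9 = 74.7 kJ/min
clams: 220/3.9 = 56.4 kJ/min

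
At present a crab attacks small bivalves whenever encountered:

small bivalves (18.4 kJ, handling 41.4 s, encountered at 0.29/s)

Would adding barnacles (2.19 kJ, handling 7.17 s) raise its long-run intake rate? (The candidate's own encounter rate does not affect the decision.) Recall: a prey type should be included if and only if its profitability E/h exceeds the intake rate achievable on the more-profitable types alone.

No

On small bivalves alone, R = ΣλE/(1+Σλh) = 5.336/13.01 = 0.4103 kJ/s.
barnacles: E/h = 2.19/7.17 = 0.3054 kJ/s.
Since 0.3054 < R, time spent handling barnacles is better spent searching.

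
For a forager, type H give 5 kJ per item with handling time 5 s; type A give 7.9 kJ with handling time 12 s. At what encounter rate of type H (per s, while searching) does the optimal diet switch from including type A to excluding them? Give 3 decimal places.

Drop type A once their profitability E₂/h₂ falls below the rate achievable on type H alone: E₂/h₂ = λE₁/(1 + λh₁).
Solve for λ: λE₁h₂ = E₂(1 + λh₁) → λ(E₁h₂ − E₂h₁) = E₂ → λ = E₂/(E₁h₂ − E₂h₁).
λ = 7.9/(5×12 − 7.9×5) = 7.9/20.5 = 0.3854 per s.

0.385 per s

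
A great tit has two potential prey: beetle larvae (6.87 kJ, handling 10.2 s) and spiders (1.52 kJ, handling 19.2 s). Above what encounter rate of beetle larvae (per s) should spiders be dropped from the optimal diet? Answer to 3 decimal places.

0.013 per s

The zero-one rule: include spiders iff E₂/h₂ > λE₁/(1+λh₁). Equality gives the switch point.
λE₁h₂ = E₂ + λE₂h₁ ⇒ λ = E₂/(E₁h₂ − E₂h₁) = 1.52/(131.9 − 15.5) = 0.01306 per s.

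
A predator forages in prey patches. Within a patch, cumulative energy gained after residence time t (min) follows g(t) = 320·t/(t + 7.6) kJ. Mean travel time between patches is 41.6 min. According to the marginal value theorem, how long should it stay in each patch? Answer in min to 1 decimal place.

Maximise g(t)/(T+t): set derivative to zero → g'(t)(T+t) = g(t).
g'(t) = 320·7.6/(t + 7.6)². Setting 320·7.6/(t+7.6)² = 320t/[(t+7.6)(41.6+t)] gives 7.6(41.6+t) = t(t+7.6), so t² = 7.6×41.6 = 316.2.
t* = √316.2 = 17.78 min.

17.8 min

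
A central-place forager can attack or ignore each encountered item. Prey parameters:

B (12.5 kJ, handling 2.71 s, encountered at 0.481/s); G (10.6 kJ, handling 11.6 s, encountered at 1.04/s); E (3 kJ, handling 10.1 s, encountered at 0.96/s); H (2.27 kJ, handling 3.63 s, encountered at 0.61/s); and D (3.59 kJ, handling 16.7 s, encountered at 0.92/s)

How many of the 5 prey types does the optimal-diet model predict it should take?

Profitabilities (E/h, kJ/s): B 4.61, G 0.914, H 0.625, E 0.297, D 0.215. Add prey in this order while the next type's profitability exceeds the intake rate on those already taken.
Rate on top 1: 2.61. G: 0.914 < 2.61 → exclude; stop.
Optimal diet: B — 1 of 5 types.

1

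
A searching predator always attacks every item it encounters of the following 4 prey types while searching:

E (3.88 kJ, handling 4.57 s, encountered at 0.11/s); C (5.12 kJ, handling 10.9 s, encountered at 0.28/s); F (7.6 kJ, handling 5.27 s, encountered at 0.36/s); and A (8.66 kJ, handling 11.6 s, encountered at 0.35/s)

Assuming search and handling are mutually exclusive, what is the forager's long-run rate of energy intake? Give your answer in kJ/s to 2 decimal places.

0.73 kJ/s

Energy encountered per unit search time: 0.11×3.88 + 0.28×5.12 + 0.36×7.6 + 0.35×8.66 = 7.627 kJ/s.
Handling time per unit search time: 0.11×4.57 + 0.28×10.9 + 0.36×5.27 + 0.35×11.6 = 9.512.
Rate = 7.627/(1 + 9.512) = 0.7256 kJ/s.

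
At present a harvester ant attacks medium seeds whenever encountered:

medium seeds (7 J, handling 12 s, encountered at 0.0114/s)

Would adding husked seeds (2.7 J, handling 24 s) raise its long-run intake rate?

Current rate: (0.0114×7)/(1 + 0.0114×12) = 0.0702 J/s.
husked seeds: E/h = 2.7/24 = 0.1125 J/s.
Since 0.1125 > R, including husked seeds increases the long-run rate.

Yes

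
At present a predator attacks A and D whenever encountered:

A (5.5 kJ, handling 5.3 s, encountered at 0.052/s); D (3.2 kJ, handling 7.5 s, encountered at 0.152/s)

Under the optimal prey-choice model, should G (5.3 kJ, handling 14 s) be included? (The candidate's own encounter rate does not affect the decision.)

Yes

Current rate: (0.052×5.5 + 0.152×3.2)/(1 + 0.052×5.3 + 0.152×7.5) = 0.3198 kJ/s.
G: E/h = 5.3/14 = 0.3786 kJ/s.
Since 0.3786 > R, including G increases the long-run rate.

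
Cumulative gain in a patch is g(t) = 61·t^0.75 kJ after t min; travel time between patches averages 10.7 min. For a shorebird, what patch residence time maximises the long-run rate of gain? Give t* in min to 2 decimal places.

32.10 min

Optimal t* satisfies g'(t*) = g(t*)/(T + t*).
g'(t) = 0.75·61·t^-0.25. Setting 0.75·61·t^-0.25 = 61·t^0.75/(10.7+t) gives 0.75(10.7+t) = t, so 0.25·t = 0.75×10.7.
t* = 0.75×10.7/0.25 = 32.1 min.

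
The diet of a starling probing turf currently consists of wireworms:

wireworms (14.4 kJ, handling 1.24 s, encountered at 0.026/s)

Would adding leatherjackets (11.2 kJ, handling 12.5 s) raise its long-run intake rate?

Yes

Current rate: (0.026×14.4)/(1 + 0.026×1.24) = 0.3627 kJ/s.
Profitability of leatherjackets: 11.2/12.5 = 0.896 kJ/s.
0.896 > 0.3627, so adding leatherjackets raises the average — include it.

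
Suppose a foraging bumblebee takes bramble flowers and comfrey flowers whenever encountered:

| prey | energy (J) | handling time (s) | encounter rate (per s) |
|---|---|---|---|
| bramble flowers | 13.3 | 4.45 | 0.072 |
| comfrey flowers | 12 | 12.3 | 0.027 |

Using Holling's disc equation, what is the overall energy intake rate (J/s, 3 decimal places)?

R = Σλ_iE_i / (1 + Σλ_ih_i)
Numerator: 0.072×13.3 + 0.027×12 = 1.282
Denominator: 1 + 0.072×4.45 + 0.027×12.3 = 1.652
R = 1.282/1.652 = 0.7756 J/s

0.776 J/s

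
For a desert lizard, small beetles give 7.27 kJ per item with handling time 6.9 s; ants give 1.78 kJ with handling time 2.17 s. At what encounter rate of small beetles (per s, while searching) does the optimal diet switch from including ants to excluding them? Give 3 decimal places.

0.509 per s

The zero-one rule: include ants iff E₂/h₂ > λE₁/(1+λh₁). Equality gives the switch point.
λE₁h₂ = E₂ + λE₂h₁ ⇒ λ = E₂/(E₁h₂ − E₂h₁) = 1.78/(15.78 − 12.28) = 0.5095 per s.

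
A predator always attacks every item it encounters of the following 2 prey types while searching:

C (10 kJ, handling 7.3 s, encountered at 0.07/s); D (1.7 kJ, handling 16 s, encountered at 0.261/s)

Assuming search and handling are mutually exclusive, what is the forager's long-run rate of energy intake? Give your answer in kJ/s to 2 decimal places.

R = (0.07×10 + 0.261×1.7) / (1 + 0.07×7.3 + 0.261×16) = 1.144/5.687 = 0.2011 kJ/s.

0.20 kJ/s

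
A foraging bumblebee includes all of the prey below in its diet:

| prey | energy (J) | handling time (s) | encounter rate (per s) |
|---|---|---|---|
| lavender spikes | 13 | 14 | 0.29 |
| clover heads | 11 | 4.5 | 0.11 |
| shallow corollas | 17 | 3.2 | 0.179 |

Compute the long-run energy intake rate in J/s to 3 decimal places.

1.309 J/s

Energy encountered per unit search time: 0.29×13 + 0.11×11 + 0.179×17 = 8.023 J/s.
Handling time per unit search time: 0.29×14 + 0.11×4.5 + 0.179×3.2 = 5.128.
Rate = 8.023/(1 + 5.128) = 1.309 J/s.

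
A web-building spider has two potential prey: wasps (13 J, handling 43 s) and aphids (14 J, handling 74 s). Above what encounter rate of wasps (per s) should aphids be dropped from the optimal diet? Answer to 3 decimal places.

At the threshold, the rate on wasps alone equals the profitability of aphids: λ·13/(1 + λ·43) = 14/74 = 0.1892.
Rearranging, λ(13 − 0.1892×43) = 0.1892, so λ = 0.1892/4.865 = 0.03889 per s.

0.039 per s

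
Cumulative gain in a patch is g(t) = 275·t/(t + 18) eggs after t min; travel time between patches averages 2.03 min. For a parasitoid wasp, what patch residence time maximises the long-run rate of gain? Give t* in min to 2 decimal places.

6.04 min

Optimal t* satisfies g'(t*) = g(t*)/(T + t*).
g'(t) = 275·18/(t + 18)². Setting 275·18/(t+18)² = 275t/[(t+18)(2.03+t)] gives 18(2.03+t) = t(t+18), so t² = 18×2.03 = 36.54.
t* = √36.54 = 6.045 min.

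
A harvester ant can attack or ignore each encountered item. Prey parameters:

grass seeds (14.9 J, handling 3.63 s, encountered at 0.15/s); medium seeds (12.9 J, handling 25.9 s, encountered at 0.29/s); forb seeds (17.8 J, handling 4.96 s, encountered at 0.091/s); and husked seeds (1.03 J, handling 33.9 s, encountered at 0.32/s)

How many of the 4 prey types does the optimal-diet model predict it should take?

2

Profitabilities (E/h, J/s): grass seeds 4.1, forb seeds 3.59, medium seeds 0.498, husked seeds 0.0304. Add prey in this order while the next type's profitability exceeds the intake rate on those already taken.
Rate on top 1: 1.447. forb seeds: 3.59 > 1.447 → include.
Rate on top 2: 1.931. medium seeds: 0.498 < 1.931 → exclude; stop.
Optimal diet: grass seeds, forb seeds — 2 of 4 types.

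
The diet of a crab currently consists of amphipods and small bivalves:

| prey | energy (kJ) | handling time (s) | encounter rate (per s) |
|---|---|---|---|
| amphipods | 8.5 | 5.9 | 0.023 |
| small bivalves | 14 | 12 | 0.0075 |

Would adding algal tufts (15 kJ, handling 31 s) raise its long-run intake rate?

Yes

Intake rate on the current diet: R = (0.023×8.5 + 0.0075×14) / (1 + 0.023×5.9 + 0.0075×12) = 0.3005/1.226 = 0.2452 kJ/s.
algal tufts: E/h = 15/31 = 0.4839 kJ/s.
0.4839 > 0.2452, so adding algal tufts raises the average — include it.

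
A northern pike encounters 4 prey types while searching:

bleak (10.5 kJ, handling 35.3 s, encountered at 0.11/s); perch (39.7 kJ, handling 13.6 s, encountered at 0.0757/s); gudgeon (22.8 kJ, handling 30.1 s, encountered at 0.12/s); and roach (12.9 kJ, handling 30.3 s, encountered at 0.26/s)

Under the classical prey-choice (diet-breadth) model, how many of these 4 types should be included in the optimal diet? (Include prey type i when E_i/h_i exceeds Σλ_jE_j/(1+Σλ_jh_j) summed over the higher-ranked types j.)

E/h in descending order: perch 2.92, gudgeon 0.757, roach 0.426, bleak 0.297 kJ/s. The optimal diet is the largest prefix of this list for which every included type satisfies E_i/h_i > R on the types above it.
Rate on top 1: 1.481. gudgeon: 0.757 < 1.481 → exclude; stop.
Optimal diet: perch — 1 of 4 types.

1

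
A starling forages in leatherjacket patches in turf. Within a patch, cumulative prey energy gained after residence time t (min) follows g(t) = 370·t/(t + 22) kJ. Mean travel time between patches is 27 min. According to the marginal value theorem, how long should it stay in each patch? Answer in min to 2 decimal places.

Optimal t* satisfies g'(t*) = g(t*)/(T + t*).
g'(t) = 370·22/(t + 22)². Setting 370·22/(t+22)² = 370t/[(t+22)(27+t)] gives 22(27+t) = t(t+22), so t² = 22×27 = 594.
t* = √594 = 24.37 min.

24.37 min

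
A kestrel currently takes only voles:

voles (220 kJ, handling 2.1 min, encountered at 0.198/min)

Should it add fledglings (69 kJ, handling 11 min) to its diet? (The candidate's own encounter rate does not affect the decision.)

No

Intake rate on the current diet: R = (0.198×220) / (1 + 0.198×2.1) = 43.56/1.416 = 30.77 kJ/min.
fledglings: E/h = 69/11 = 6.273 kJ/min.
Since 6.273 < R, time spent handling fledglings is better spent searching.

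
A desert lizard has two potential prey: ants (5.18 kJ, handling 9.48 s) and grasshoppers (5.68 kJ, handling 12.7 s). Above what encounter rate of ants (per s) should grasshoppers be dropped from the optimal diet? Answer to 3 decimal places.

0.476 per s

Drop grasshoppers once their profitability E₂/h₂ falls below the rate achievable on ants alone: E₂/h₂ = λE₁/(1 + λh₁).
Solve for λ: λE₁h₂ = E₂(1 + λh₁) → λ(E₁h₂ − E₂h₁) = E₂ → λ = E₂/(E₁h₂ − E₂h₁).
λ = 5.68/(5.18×12.7 − 5.68×9.48) = 5.68/11.94 = 0.4757 per s.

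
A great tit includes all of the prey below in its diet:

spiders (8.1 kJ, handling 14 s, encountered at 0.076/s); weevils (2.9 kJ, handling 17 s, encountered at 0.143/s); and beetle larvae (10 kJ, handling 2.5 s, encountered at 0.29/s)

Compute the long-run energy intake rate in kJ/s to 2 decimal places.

Energy encountered per unit search time: 0.076×8.1 + 0.143×2.9 + 0.29×10 = 3.93 kJ/s.
Handling time per unit search time: 0.076×14 + 0.143×17 + 0.29×2.5 = 4.22.
Rate = 3.93/(1 + 4.22) = 0.7529 kJ/s.

0.75 kJ/s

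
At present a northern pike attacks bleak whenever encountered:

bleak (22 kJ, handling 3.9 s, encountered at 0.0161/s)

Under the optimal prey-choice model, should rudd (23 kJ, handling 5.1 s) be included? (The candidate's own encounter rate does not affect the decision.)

Yes

Intake rate on the current diet: R = (0.0161×22) / (1 + 0.0161×3.9) = 0.3542/1.063 = 0.3333 kJ/s.
Profitability of rudd: 23/5.1 = 4.51 kJ/s.
Since 4.51 > R, including rudd increases the long-run rate.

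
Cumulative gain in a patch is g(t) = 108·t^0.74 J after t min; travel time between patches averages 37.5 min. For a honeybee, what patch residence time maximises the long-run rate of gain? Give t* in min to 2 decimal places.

Maximise g(t)/(T+t): set derivative to zero → g'(t)(T+t) = g(t).
g'(t) = 0.74·108·t^-0.26. Setting 0.74·108·t^-0.26 = 108·t^0.74/(37.5+t) gives 0.74(37.5+t) = t, so 0.26·t = 0.74×37.5.
t* = 0.74×37.5/0.26 = 106.7 min.

106.73 min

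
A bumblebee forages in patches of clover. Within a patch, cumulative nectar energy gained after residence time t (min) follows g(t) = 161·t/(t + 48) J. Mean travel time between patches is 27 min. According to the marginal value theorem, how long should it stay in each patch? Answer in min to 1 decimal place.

By the marginal value theorem, leave when the instantaneous gain rate g'(t) equals the habitat-wide average g(t)/(T + t).
g'(t) = 161·48/(t + 48)². Setting 161·48/(t+48)² = 161t/[(t+48)(27+t)] gives 48(27+t) = t(t+48), so t² = 48×27 = 1296.
t* = √1296 = 36 min.

36.0 min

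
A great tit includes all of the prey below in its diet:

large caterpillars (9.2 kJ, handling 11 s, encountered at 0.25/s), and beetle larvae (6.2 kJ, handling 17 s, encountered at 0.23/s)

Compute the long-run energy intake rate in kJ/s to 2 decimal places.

R = (0.25×9.2 + 0.23×6.2) / (1 + 0.25×11 + 0.23×17) = 3.726/7.66 = 0.4864 kJ/s.

0.49 kJ/s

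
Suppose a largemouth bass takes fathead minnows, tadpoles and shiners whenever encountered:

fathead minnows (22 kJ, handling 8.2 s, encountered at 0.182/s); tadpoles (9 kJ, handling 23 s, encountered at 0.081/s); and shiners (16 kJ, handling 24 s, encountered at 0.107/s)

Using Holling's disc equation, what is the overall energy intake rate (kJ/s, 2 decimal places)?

0.93 kJ/s

Energy encountered per unit search time: 0.182×22 + 0.081×9 + 0.107×16 = 6.445 kJ/s.
Handling time per unit search time: 0.182×8.2 + 0.081×23 + 0.107×24 = 5.923.
Rate = 6.445/(1 + 5.923) = 0.9309 kJ/s.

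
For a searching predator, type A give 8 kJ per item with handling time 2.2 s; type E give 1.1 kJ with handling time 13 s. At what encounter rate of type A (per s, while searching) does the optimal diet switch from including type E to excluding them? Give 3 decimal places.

0.011 per s

Drop type E once their profitability E₂/h₂ falls below the rate achievable on type A alone: E₂/h₂ = λE₁/(1 + λh₁).
Solve for λ: λE₁h₂ = E₂(1 + λh₁) → λ(E₁h₂ − E₂h₁) = E₂ → λ = E₂/(E₁h₂ − E₂h₁).
λ = 1.1/(8×13 − 1.1×2.2) = 1.1/101.6 = 0.01083 per s.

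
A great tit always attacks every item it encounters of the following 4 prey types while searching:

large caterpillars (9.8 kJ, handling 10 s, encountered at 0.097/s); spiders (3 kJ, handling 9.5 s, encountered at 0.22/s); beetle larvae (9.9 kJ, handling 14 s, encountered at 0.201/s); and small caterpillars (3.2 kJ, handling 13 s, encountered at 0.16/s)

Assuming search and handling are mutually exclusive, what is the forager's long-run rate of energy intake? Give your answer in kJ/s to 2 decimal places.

R = Σλ_iE_i / (1 + Σλ_ih_i)
Numerator: 0.097×9.8 + 0.22×3 + 0.201×9.9 + 0.16×3.2 = 4.113
Denominator: 1 + 0.097×10 + 0.22×9.5 + 0.201×14 + 0.16×13 = 8.954
R = 4.113/8.954 = 0.4593 kJ/s

0.46 kJ/s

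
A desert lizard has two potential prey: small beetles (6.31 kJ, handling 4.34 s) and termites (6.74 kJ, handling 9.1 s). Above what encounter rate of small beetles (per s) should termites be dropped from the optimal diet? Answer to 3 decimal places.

The zero-one rule: include termites iff E₂/h₂ > λE₁/(1+λh₁). Equality gives the switch point.
λE₁h₂ = E₂ + λE₂h₁ ⇒ λ = E₂/(E₁h₂ − E₂h₁) = 6.74/(57.42 − 29.25) = 0.2393 per s.

0.239 per s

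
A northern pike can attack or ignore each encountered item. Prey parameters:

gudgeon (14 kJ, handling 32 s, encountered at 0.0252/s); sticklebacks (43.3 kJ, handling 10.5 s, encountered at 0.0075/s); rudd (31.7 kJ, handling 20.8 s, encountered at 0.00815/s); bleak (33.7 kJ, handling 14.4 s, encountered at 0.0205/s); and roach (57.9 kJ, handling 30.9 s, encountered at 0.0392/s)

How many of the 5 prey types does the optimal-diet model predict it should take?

Rank by E/h (kJ/s): sticklebacks 4.12, bleak 2.34, roach 1.87, rudd 1.52, gudgeon 0.438. Include each in turn until the next type's E/h falls below the running intake rate.
Rate on top 1: 0.301. bleak: 2.34 > 0.301 → include.
Rate on top 2: 0.7392. roach: 1.87 > 0.7392 → include.
Rate on top 3: 1.271. rudd: 1.52 > 1.271 → include.
Rate on top 4: 1.286. gudgeon: 0.438 < 1.286 → exclude; stop.
Optimal diet: sticklebacks, bleak, roach, rudd — 4 of 5 types.

4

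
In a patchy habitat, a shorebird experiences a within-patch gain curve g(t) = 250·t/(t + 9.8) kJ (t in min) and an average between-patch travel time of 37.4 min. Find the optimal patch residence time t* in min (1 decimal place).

19.1 min

By the marginal value theorem, leave when the instantaneous gain rate g'(t) equals the habitat-wide average g(t)/(T + t).
g'(t) = 250·9.8/(t + 9.8)². Setting 250·9.8/(t+9.8)² = 250t/[(t+9.8)(37.4+t)] gives 9.8(37.4+t) = t(t+9.8), so t² = 9.8×37.4 = 366.5.
t* = √366.5 = 19.14 min.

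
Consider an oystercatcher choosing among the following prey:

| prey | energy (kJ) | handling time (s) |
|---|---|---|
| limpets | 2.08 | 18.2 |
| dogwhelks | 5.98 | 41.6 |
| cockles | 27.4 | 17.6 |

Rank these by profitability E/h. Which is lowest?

In descending order of E/h:
cockles: 27.4/17.6 = 1.56 kJ/s
dogwhelks: 5.98/41.6 = 0.144 kJ/s
limpets: 2.08/18.2 = 0.114 kJ/s

limpets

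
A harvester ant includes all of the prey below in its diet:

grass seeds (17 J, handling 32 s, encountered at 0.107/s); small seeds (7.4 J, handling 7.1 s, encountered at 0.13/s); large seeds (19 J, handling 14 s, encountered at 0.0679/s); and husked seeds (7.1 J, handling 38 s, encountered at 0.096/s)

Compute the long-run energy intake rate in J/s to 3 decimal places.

0.478 J/s

R = Σλ_iE_i / (1 + Σλ_ih_i)
Numerator: 0.107×17 + 0.13×7.4 + 0.0679×19 + 0.096×7.1 = 4.753
Denominator: 1 + 0.107×32 + 0.13×7.1 + 0.0679×14 + 0.096×38 = 9.946
R = 4.753/9.946 = 0.4779 J/s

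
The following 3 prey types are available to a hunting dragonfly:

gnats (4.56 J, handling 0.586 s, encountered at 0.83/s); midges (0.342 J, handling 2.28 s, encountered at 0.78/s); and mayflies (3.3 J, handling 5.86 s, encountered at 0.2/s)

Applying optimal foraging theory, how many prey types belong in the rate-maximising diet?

1

E/h in descending order: gnats 7.78, mayflies 0.563, midges 0.15 J/s. The optimal diet is the largest prefix of this list for which every included type satisfies E_i/h_i > R on the types above it.
Rate on top 1: 2.546. mayflies: 0.563 < 2.546 → exclude; stop.
Optimal diet: gnats — 1 of 3 types.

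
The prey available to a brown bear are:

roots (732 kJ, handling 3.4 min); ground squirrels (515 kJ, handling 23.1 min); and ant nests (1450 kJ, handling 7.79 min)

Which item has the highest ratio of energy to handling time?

roots

In descending order of E/h:
roots: 732/3.4 = 215 kJ/min
ant nests: 1450/7.79 = 186 kJ/min
ground squirrels: 515/23.1 = 22.3 kJ/min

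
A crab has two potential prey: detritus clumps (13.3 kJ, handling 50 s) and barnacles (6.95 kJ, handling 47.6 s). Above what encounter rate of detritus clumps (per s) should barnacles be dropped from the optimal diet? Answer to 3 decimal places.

0.024 per s

At the threshold, the rate on detritus clumps alone equals the profitability of barnacles: λ·13.3/(1 + λ·50) = 6.95/47.6 = 0.146.
Rearranging, λ(13.3 − 0.146×50) = 0.146, so λ = 0.146/6 = 0.02434 per s.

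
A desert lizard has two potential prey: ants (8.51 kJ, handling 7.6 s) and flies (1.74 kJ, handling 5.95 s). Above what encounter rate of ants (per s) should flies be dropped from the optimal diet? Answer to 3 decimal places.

0.047 per s

The zero-one rule: include flies iff E₂/h₂ > λE₁/(1+λh₁). Equality gives the switch point.
λE₁h₂ = E₂ + λE₂h₁ ⇒ λ = E₂/(E₁h₂ − E₂h₁) = 1.74/(50.63 − 13.22) = 0.04651 per s.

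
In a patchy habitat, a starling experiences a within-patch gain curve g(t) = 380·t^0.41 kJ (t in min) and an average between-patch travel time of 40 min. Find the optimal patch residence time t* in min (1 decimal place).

27.8 min

Optimal t* satisfies g'(t*) = g(t*)/(T + t*).
g'(t) = 0.41·380·t^-0.59. Setting 0.41·380·t^-0.59 = 380·t^0.41/(40+t) gives 0.41(40+t) = t, so 0.59·t = 0.41×40.
t* = 0.41×40/0.59 = 27.8 min.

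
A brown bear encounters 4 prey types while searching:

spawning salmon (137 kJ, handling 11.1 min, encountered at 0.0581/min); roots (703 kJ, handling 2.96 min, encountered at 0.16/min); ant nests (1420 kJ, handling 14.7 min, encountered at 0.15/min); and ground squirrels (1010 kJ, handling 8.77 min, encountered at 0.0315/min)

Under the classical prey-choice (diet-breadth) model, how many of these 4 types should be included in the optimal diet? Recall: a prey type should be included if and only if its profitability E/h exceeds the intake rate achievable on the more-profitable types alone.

3

E/h in descending order: roots 238, ground squirrels 115, ant nests 96.6, spawning salmon 12.3 kJ/min. The optimal diet is the largest prefix of this list for which every included type satisfies E_i/h_i > R on the types above it.
Rate on top 1: 76.33. ground squirrels: 115 > 76.33 → include.
Rate on top 2: 82.46. ant nests: 96.6 > 82.46 → include.
Rate on top 3: 90.34. spawning salmon: 12.3 < 90.34 → exclude; stop.
Optimal diet: roots, ground squirrels, ant nests — 3 of 4 types.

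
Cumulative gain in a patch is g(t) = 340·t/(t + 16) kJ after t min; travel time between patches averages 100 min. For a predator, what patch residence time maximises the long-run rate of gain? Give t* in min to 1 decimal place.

40.0 min

By the marginal value theorem, leave when the instantaneous gain rate g'(t) equals the habitat-wide average g(t)/(T + t).
g'(t) = 340·16/(t + 16)². Setting 340·16/(t+16)² = 340t/[(t+16)(100+t)] gives 16(100+t) = t(t+16), so t² = 16×100 = 1600.
t* = √1600 = 40 min.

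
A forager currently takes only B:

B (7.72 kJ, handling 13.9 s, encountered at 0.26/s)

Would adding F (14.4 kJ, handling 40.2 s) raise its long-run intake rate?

No

Current rate: (0.26×7.72)/(1 + 0.26×13.9) = 0.435 kJ/s.
F: E/h = 14.4/40.2 = 0.3582 kJ/s.
0.3582 < 0.435, so adding F would lower the average — exclude it.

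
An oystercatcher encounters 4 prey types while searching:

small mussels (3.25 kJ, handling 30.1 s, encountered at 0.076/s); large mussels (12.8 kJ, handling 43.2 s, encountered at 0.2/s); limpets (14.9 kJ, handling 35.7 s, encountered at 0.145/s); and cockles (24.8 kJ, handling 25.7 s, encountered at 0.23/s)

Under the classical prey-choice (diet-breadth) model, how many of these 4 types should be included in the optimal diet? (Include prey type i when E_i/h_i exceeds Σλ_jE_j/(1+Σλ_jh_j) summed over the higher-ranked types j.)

1

E/h in descending order: cockles 0.965, limpets 0.417, large mussels 0.296, small mussels 0.108 kJ/s. The optimal diet is the largest prefix of this list for which every included type satisfies E_i/h_i > R on the types above it.
Rate on top 1: 0.8254. limpets: 0.417 < 0.8254 → exclude; stop.
Optimal diet: cockles — 1 of 4 types.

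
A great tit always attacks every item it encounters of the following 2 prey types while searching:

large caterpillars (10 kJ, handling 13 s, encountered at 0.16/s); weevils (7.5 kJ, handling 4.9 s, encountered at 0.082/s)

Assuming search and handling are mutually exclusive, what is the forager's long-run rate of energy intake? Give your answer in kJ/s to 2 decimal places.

R = (0.16×10 + 0.082×7.5) / (1 + 0.16×13 + 0.082×4.9) = 2.215/3.482 = 0.6362 kJ/s.

0.64 kJ/s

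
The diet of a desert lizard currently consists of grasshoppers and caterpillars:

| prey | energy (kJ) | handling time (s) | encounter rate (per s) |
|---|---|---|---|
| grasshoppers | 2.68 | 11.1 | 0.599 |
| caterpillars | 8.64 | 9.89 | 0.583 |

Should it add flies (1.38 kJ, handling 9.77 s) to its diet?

No

Intake rate on the current diet: R = (0.599×2.68 + 0.583×8.64) / (1 + 0.599×11.1 + 0.583×9.89) = 6.642/13.41 = 0.4952 kJ/s.
flies: E/h = 1.38/9.77 = 0.1412 kJ/s.
Since 0.1412 < R, time spent handling flies is better spent searching.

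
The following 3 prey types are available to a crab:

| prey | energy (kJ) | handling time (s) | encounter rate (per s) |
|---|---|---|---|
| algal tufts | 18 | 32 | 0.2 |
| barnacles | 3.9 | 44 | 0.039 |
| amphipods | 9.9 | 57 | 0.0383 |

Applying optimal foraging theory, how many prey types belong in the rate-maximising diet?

1

Rank by E/h (kJ/s): algal tufts 0.562, amphipods 0.174, barnacles 0.0886. Include each in turn until the next type's E/h falls below the running intake rate.
Rate on top 1: 0.4865. amphipods: 0.174 < 0.4865 → exclude; stop.
Optimal diet: algal tufts — 1 of 3 types.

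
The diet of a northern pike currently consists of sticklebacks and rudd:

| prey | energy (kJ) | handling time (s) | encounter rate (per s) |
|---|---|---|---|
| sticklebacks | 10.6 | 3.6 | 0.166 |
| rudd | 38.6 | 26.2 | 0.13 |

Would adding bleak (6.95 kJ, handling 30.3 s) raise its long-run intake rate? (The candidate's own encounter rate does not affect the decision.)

No

Current rate: (0.166×10.6 + 0.13×38.6)/(1 + 0.166×3.6 + 0.13×26.2) = 1.355 kJ/s.
Profitability of bleak: 6.95/30.3 = 0.2294 kJ/s.
0.2294 < 1.355, so adding bleak would lower the average — exclude it.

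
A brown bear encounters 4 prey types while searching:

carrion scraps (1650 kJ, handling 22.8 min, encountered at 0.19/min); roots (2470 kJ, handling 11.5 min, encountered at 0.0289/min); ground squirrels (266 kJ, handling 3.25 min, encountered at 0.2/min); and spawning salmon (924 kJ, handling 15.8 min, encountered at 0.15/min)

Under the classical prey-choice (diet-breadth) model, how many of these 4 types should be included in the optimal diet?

3

Profitabilities (E/h, kJ/min): roots 215, ground squirrels 81.8, carrion scraps 72.4, spawning salmon 58.5. Add prey in this order while the next type's profitability exceeds the intake rate on those already taken.
Rate on top 1: 53.58. ground squirrels: 81.8 > 53.58 → include.
Rate on top 2: 62.85. carrion scraps: 72.4 > 62.85 → include.
Rate on top 3: 69.38. spawning salmon: 58.5 < 69.38 → exclude; stop.
Optimal diet: roots, ground squirrels, carrion scraps — 3 of 4 types.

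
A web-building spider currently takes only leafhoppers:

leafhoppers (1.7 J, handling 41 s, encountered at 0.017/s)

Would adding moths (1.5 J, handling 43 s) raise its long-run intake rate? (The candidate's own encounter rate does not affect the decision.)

Yes

Intake rate on the current diet: R = (0.017×1.7) / (1 + 0.017×41) = 0.0289/1.697 = 0.01703 J/s.
Profitability of moths: 1.5/43 = 0.03488 J/s.
0.03488 > 0.01703, so adding moths raises the average — include it.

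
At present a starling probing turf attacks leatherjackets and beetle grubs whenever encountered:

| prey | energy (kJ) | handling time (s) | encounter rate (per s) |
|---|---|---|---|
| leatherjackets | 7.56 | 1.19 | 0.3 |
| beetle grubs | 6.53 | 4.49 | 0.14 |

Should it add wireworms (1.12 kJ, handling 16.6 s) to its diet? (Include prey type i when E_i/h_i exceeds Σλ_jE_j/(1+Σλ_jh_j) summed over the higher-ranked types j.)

No

On leatherjackets and beetle grubs alone, R = ΣλE/(1+Σλh) = 3.182/1.986 = 1.603 kJ/s.
wireworms: E/h = 1.12/16.6 = 0.06747 kJ/s.
0.06747 < 1.603, so adding wireworms would lower the average — exclude it.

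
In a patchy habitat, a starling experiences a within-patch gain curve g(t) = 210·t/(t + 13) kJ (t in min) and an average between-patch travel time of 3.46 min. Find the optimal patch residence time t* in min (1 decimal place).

6.7 min

By the marginal value theorem, leave when the instantaneous gain rate g'(t) equals the habitat-wide average g(t)/(T + t).
g'(t) = 210·13/(t + 13)². Setting 210·13/(t+13)² = 210t/[(t+13)(3.46+t)] gives 13(3.46+t) = t(t+13), so t² = 13×3.46 = 44.98.
t* = √44.98 = 6.707 min.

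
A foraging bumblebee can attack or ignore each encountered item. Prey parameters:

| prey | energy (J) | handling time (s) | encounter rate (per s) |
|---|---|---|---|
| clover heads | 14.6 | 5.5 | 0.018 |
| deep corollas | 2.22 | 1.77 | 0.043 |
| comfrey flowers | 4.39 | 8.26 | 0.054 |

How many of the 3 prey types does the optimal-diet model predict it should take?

3

E/h in descending order: clover heads 2.65, deep corollas 1.25, comfrey flowers 0.531 J/s. The optimal diet is the largest prefix of this list for which every included type satisfies E_i/h_i > R on the types above it.
Rate on top 1: 0.2391. deep corollas: 1.25 > 0.2391 → include.
Rate on top 2: 0.3049. comfrey flowers: 0.531 > 0.3049 → include.
Optimal diet: clover heads, deep corollas, comfrey flowers — 3 of 3 types.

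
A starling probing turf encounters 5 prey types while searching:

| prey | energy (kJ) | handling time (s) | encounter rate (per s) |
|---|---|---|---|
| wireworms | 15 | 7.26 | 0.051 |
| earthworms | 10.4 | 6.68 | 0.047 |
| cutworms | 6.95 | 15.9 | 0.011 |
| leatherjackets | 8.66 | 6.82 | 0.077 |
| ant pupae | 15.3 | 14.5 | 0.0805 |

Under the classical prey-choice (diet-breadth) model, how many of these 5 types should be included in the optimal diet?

E/h in descending order: wireworms 2.07, earthworms 1.56, leatherjackets 1.27, ant pupae 1.06, cutworms 0.437 kJ/s. The optimal diet is the largest prefix of this list for which every included type satisfies E_i/h_i > R on the types above it.
Rate on top 1: 0.5583. earthworms: 1.56 > 0.5583 → include.
Rate on top 2: 0.7444. leatherjackets: 1.27 > 0.7444 → include.
Rate on top 3: 0.8693. ant pupae: 1.06 > 0.8693 → include.
Rate on top 4: 0.9336. cutworms: 0.437 < 0.9336 → exclude; stop.
Optimal diet: wireworms, earthworms, leatherjackets, ant pupae — 4 of 5 types.

4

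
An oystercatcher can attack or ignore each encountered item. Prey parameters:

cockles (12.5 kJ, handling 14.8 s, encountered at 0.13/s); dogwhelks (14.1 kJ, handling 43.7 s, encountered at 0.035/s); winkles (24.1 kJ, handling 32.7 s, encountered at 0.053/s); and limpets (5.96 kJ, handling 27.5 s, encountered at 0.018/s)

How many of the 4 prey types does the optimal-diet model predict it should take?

2

E/h in descending order: cockles 0.845, winkles 0.737, dogwhelks 0.323, limpets 0.217 kJ/s. The optimal diet is the largest prefix of this list for which every included type satisfies E_i/h_i > R on the types above it.
Rate on top 1: 0.5557. winkles: 0.737 > 0.5557 → include.
Rate on top 2: 0.6232. dogwhelks: 0.323 < 0.6232 → exclude; stop.
Optimal diet: cockles, winkles — 2 of 4 types.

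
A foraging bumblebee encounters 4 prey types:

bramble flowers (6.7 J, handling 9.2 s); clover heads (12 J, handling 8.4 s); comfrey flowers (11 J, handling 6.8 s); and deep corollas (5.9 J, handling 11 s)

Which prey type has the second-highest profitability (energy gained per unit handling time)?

In descending order of E/h:
comfrey flowers: 11/6.8 = 1.62 J/s
clover heads: 12/8.4 = 1.43 J/s
bramble flowers: 6.7/9.2 = 0.728 J/s
deep corollas: 5.9/11 = 0.536 J/s

clover heads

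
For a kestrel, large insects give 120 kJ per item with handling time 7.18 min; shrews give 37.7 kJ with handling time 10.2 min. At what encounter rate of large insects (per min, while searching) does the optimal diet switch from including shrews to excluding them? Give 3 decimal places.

At the threshold, the rate on large insects alone equals the profitability of shrews: λ·120/(1 + λ·7.18) = 37.7/10.2 = 3.696.
Rearranging, λ(120 − 3.696×7.18) = 3.696, so λ = 3.696/93.46 = 0.03955 per min.

0.040 per min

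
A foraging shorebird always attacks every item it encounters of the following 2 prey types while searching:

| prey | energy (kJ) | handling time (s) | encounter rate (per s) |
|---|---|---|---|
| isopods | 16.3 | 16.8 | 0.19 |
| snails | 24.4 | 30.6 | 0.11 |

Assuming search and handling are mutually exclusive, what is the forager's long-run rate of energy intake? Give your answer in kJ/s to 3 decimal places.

R = (0.19×16.3 + 0.11×24.4) / (1 + 0.19×16.8 + 0.11×30.6) = 5.781/7.558 = 0.7649 kJ/s.

0.765 kJ/s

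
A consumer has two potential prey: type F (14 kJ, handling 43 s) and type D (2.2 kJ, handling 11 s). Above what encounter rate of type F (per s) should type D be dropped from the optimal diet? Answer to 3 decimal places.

0.037 per s

The zero-one rule: include type D iff E₂/h₂ > λE₁/(1+λh₁). Equality gives the switch point.
λE₁h₂ = E₂ + λE₂h₁ ⇒ λ = E₂/(E₁h₂ − E₂h₁) = 2.2/(154 − 94.6) = 0.03704 per s.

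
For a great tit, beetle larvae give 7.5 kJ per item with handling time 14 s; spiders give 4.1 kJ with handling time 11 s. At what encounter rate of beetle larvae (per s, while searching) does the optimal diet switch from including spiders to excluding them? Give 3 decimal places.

0.163 per s

Drop spiders once their profitability E₂/h₂ falls below the rate achievable on beetle larvae alone: E₂/h₂ = λE₁/(1 + λh₁).
Solve for λ: λE₁h₂ = E₂(1 + λh₁) → λ(E₁h₂ − E₂h₁) = E₂ → λ = E₂/(E₁h₂ − E₂h₁).
λ = 4.1/(7.5×11 − 4.1×14) = 4.1/25.1 = 0.1633 per s.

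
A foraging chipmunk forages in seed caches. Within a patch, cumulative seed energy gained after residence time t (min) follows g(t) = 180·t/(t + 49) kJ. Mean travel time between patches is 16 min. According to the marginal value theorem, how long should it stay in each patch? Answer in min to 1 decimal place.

28.0 min

By the marginal value theorem, leave when the instantaneous gain rate g'(t) equals the habitat-wide average g(t)/(T + t).
g'(t) = 180·49/(t + 49)². Setting 180·49/(t+49)² = 180t/[(t+49)(16+t)] gives 49(16+t) = t(t+49), so t² = 49×16 = 784.
t* = √784 = 28 min.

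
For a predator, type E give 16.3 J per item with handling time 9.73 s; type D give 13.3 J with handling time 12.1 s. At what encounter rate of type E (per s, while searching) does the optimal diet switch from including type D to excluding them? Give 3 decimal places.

The zero-one rule: include type D iff E₂/h₂ > λE₁/(1+λh₁). Equality gives the switch point.
λE₁h₂ = E₂ + λE₂h₁ ⇒ λ = E₂/(E₁h₂ − E₂h₁) = 13.3/(197.2 − 129.4) = 0.1961 per s.

0.196 per s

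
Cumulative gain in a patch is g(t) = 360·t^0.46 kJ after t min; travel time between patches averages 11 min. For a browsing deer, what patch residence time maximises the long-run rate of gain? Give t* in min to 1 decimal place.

9.4 min

Optimal t* satisfies g'(t*) = g(t*)/(T + t*).
g'(t) = 0.46·360·t^-0.54. Setting 0.46·360·t^-0.54 = 360·t^0.46/(11+t) gives 0.46(11+t) = t, so 0.54·t = 0.46×11.
t* = 0.46×11/0.54 = 9.37 min.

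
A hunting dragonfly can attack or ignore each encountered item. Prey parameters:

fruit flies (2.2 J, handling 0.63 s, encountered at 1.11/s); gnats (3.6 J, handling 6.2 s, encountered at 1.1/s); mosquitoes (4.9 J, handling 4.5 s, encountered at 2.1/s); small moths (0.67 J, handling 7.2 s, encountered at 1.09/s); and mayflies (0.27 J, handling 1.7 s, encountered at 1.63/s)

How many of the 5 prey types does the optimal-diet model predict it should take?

1

Profitabilities (E/h, J/s): fruit flies 3.49, mosquitoes 1.09, gnats 0.581, mayflies 0.159, small moths 0.0931. Add prey in this order while the next type's profitability exceeds the intake rate on those already taken.
Rate on top 1: 1.437. mosquitoes: 1.09 < 1.437 → exclude; stop.
Optimal diet: fruit flies — 1 of 5 types.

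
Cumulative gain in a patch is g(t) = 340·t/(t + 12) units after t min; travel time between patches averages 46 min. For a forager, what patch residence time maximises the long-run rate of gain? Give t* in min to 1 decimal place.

Optimal t* satisfies g'(t*) = g(t*)/(T + t*).
g'(t) = 340·12/(t + 12)². Setting 340·12/(t+12)² = 340t/[(t+12)(46+t)] gives 12(46+t) = t(t+12), so t² = 12×46 = 552.
t* = √552 = 23.49 min.

23.5 min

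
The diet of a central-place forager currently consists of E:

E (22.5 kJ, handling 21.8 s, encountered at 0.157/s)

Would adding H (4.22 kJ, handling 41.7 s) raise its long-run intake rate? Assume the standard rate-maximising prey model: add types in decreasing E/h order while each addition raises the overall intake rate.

No

Intake rate on the current diet: R = (0.157×22.5) / (1 + 0.157×21.8) = 3.533/4.423 = 0.7987 kJ/s.
H: E/h = 4.22/41.7 = 0.1012 kJ/s.
Since 0.1012 < R, time spent handling H is better spent searching.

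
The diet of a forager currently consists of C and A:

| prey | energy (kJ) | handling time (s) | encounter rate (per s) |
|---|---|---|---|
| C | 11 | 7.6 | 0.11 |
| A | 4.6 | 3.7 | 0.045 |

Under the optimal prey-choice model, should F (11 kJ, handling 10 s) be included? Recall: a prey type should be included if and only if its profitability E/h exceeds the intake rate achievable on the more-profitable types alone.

Yes

On C and A alone, R = ΣλE/(1+Σλh) = 1.417/2.002 = 0.7076 kJ/s.
Profitability of F: 11/10 = 1.1 kJ/s.
Since 1.1 > R, including F increases the long-run rate.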